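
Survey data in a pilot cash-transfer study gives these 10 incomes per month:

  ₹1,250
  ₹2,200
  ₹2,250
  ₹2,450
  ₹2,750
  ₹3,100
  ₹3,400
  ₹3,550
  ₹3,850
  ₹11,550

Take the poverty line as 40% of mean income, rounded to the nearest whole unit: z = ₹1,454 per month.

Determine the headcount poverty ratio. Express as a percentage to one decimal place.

10.0%

1 of the 10 respondents have income below ₹1,454.
H = 1/10 = 10.0%.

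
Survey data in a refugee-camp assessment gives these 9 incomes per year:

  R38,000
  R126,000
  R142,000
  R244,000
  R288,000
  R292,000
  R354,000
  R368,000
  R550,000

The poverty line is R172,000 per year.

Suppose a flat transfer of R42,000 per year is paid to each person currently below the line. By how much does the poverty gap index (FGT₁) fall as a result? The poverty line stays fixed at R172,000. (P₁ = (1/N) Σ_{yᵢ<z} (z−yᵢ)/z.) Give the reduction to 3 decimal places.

Before: below the line — R38,000, R126,000, R142,000; poverty gap index (FGT₁) = 0.13566.
After the R42,000 transfer: below the line — R80,000, R168,000; poverty gap index (FGT₁) = 0.06202.
Reduction = 0.13566 − 0.06202 = 0.074.

0.074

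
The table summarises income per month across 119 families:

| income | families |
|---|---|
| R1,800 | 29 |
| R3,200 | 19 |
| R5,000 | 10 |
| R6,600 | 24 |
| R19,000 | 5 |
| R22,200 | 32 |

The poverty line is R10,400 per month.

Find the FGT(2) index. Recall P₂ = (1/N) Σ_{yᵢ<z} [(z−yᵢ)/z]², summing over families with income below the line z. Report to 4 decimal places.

0.2927

Below z: 29×R1,800, 19×R3,200, 10×R5,000, 24×R6,600 (q = 82 of N = 119).
Normalized shortfalls: (10400−1800)/10400 = 0.8269 (×29); (10400−3200)/10400 = 0.6923 (×19); (10400−5000)/10400 = 0.5192 (×10); (10400−6600)/10400 = 0.3654 (×24).
Squared: 0.6838 (×29); 0.4793 (×19); 0.2696 (×10); 0.1335 (×24).
Sum = 34.836908; P₂ = 34.836908 / 119 = 0.2927.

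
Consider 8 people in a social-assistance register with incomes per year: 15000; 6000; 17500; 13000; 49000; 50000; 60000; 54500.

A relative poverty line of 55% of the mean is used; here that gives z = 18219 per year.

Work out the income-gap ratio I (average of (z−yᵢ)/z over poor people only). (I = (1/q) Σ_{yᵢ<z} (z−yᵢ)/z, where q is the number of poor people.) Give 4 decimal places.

0.2933

Incomes under z: 6000, 13000, 15000, 17500 (q = 4 of N = 8).
Shortfall ratios (z−y)/z: 0.6707, 0.2865, 0.1767, 0.0395; sum = 1.173281.
I averages over the q = 4 poor units only: 1.173281 / 4 = 0.2933.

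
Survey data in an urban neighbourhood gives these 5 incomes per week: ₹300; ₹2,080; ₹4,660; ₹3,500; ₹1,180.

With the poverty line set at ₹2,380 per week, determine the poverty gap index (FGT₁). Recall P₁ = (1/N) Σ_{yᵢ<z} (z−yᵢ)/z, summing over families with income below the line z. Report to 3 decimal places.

Below z: ₹300, ₹1,180, ₹2,080 (q = 3 of N = 5).
Relative gaps: (2380−300)/2380 = 0.8739; (2380−1180)/2380 = 0.5042; (2380−2080)/2380 = 0.1261.
Σ = 1.504202. Dividing by the full population N = 5 gives P₁ = 0.301.

0.301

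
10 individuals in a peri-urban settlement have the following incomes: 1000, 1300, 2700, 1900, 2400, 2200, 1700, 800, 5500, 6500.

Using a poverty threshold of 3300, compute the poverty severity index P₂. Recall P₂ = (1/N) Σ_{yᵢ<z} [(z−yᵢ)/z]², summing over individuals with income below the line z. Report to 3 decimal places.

0.206

Below z: 800, 1000, 1300, 1700, 1900, 2200, 2400, 2700 (q = 8 of N = 10).
Normalized shortfalls: (3300−800)/3300 = 0.7576; (3300−1000)/3300 = 0.6970; (3300−1300)/3300 = 0.6061; (3300−1700)/3300 = 0.4848; (3300−1900)/3300 = 0.4242; (3300−2200)/3300 = 0.3333; (3300−2400)/3300 = 0.2727; (3300−2700)/3300 = 0.1818.
Squared: 0.5739; 0.4858; 0.3673; 0.2351; 0.1800; 0.1111; 0.0744; 0.0331.
Sum = 2.060606; P₂ = 2.060606 / 10 = 0.206.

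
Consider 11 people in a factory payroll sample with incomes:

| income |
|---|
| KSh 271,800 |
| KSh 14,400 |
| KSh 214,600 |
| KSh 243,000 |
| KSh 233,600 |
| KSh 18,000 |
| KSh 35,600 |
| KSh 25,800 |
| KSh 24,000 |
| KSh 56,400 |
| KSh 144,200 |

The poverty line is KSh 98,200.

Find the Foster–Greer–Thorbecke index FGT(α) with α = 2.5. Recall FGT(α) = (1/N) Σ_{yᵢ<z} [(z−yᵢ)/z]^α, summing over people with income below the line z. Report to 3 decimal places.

Incomes under z: KSh 14,400, KSh 18,000, KSh 24,000, KSh 25,800, KSh 35,600, KSh 56,400 (q = 6 of N = 11).
Shortfall ratios: (98200−14400)/98200 = 0.8534; (98200−18000)/98200 = 0.8167; (98200−24000)/98200 = 0.7556; (98200−25800)/98200 = 0.7373; (98200−35600)/98200 = 0.6375; (98200−56400)/98200 = 0.4257.
Raised to α = 2.5: 0.67272; 0.60278; 0.49628; 0.46673; 0.32446; 0.11821.
Sum = 2.681179; FGT(2.5) = 2.681179 / 11 = 0.244.

0.244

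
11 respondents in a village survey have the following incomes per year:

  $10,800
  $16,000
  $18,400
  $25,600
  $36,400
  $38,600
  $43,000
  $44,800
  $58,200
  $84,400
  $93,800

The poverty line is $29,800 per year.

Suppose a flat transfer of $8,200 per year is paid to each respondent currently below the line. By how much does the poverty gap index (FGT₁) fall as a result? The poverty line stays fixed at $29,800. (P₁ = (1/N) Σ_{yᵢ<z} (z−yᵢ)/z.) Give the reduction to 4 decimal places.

Before: below the line — $10,800, $16,000, $18,400, $25,600; poverty gap index (FGT₁) = 0.147651.
After the $8,200 transfer: below the line — $19,000, $24,200, $26,600; poverty gap index (FGT₁) = 0.059793.
Reduction = 0.147651 − 0.059793 = 0.0879.

0.0879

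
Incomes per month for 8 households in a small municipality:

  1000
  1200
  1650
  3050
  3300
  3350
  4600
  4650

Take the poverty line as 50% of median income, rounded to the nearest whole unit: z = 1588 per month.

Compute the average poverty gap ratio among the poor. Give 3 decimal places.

0.307

Below z: 1000, 1200 (q = 2 of N = 8).
Shortfall ratios (z−y)/z: 0.3703, 0.2443; sum = 0.614610.
The income-gap ratio divides by q (the poor only): 0.614610 / 2 = 0.307.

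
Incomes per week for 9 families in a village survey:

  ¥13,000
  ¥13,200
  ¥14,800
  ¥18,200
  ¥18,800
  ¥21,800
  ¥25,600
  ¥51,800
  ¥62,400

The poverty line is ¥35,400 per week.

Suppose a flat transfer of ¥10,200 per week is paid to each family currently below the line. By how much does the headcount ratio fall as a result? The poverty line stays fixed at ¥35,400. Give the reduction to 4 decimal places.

Before: below the line — ¥13,000, ¥13,200, ¥14,800, ¥18,200, ¥18,800, ¥21,800, ¥25,600; headcount ratio = 0.777778.
After the ¥10,200 transfer: below the line — ¥23,200, ¥23,400, ¥25,000, ¥28,400, ¥29,000, ¥32,000; headcount ratio = 0.666667.
Reduction = 0.777778 − 0.666667 = 0.1111.

0.1111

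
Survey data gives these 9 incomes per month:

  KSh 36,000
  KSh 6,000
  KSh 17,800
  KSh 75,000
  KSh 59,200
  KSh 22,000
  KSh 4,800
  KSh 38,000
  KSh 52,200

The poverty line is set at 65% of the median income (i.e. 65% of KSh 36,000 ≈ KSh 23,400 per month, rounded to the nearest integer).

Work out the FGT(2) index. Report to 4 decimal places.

Below the line: KSh 4,800, KSh 6,000, KSh 17,800, KSh 22,000 (q = 4 of N = 9).
Gap ratios (z−y)/z: (23400−4800)/23400 = 0.7949; (23400−6000)/23400 = 0.7436; (23400−17800)/23400 = 0.2393; (23400−22000)/23400 = 0.0598.
Squared: 0.6318; 0.5529; 0.0573; 0.0036.
Sum = 1.245599; P₂ = 1.245599 / 9 = 0.1384.

0.1384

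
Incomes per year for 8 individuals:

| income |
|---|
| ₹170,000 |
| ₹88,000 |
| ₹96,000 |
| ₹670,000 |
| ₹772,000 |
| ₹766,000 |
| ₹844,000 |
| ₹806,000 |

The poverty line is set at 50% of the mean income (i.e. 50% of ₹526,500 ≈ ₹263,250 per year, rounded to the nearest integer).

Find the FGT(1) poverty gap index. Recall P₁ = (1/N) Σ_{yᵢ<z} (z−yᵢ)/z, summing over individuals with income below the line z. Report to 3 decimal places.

0.207

Poor units: ₹88,000, ₹96,000, ₹170,000 (q = 3 of N = 8).
Normalized shortfalls: (263250−88000)/263250 = 0.6657; (263250−96000)/263250 = 0.6353; (263250−170000)/263250 = 0.3542.
Σ = 1.655271. Dividing by the full population N = 8 gives P₁ = 0.207.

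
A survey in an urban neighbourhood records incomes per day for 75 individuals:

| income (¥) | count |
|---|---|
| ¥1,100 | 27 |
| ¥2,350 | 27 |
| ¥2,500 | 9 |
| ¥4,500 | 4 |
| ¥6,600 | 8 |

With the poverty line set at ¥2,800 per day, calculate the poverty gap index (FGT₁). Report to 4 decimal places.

0.2893

Below the line: 27×¥1,100, 27×¥2,350, 9×¥2,500 (q = 63 of N = 75).
Shortfall ratios: (2800−1100)/2800 = 0.6071 (×27); (2800−2350)/2800 = 0.1607 (×27); (2800−2500)/2800 = 0.1071 (×9).
Sum of shortfalls = 21.696429; P₁ averages over all N: 21.696429 / 75 = 0.2893.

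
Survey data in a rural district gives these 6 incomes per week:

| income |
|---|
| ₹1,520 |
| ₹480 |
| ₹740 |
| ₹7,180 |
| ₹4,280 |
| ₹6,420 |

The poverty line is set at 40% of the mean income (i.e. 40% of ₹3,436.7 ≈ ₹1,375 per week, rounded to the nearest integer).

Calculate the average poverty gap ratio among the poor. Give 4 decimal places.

Incomes under z: ₹480, ₹740 (q = 2 of N = 6).
Shortfall ratios (z−y)/z: 0.6509, 0.4618; sum = 1.112727.
I averages over the q = 2 poor units only: 1.112727 / 2 = 0.5564.

0.5564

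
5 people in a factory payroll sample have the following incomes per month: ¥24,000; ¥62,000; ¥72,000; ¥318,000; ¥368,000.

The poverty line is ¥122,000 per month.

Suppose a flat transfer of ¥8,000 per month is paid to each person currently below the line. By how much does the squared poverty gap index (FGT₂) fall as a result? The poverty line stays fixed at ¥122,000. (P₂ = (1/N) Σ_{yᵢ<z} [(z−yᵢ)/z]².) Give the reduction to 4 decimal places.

Before: below the line — ¥24,000, ¥62,000, ¥72,000; squared poverty gap index (FGT₂) = 0.211019.
After the ¥8,000 transfer: below the line — ¥32,000, ¥70,000, ¥80,000; squared poverty gap index (FGT₂) = 0.168879.
Reduction = 0.211019 − 0.168879 = 0.0421.

0.0421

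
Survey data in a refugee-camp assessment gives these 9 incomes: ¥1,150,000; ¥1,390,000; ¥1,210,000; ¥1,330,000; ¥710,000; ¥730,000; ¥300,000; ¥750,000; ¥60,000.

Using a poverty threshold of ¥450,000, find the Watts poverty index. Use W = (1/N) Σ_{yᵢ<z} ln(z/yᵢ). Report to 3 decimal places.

Below the line: ¥60,000, ¥300,000 (q = 2 of N = 9).
Log gaps: ln(450000/60000) = 2.0149; ln(450000/300000) = 0.4055.
W = 2.420368 / 9 = 0.269.

0.269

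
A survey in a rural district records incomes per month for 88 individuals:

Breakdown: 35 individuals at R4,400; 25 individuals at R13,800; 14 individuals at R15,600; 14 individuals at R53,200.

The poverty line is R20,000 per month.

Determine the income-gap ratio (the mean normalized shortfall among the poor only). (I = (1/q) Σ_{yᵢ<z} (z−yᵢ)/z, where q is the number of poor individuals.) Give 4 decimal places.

0.5153

Incomes under z: 35×R4,400, 25×R13,800, 14×R15,600 (q = 74 of N = 88).
Relative gaps: 0.7800 (×35), 0.3100 (×25), 0.2200 (×14); sum = 38.130000.
I averages over the q = 74 poor units only: 38.130000 / 74 = 0.5153.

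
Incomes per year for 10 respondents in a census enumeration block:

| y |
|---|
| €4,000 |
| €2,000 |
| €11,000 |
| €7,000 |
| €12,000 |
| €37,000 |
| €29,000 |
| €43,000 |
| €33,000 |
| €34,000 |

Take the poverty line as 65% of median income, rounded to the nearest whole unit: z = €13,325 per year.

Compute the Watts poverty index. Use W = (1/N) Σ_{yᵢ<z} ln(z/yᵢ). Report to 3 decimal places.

Below z: €2,000, €4,000, €7,000, €11,000, €12,000 (q = 5 of N = 10).
Log shortfalls: ln(13325/2000) = 1.8965; ln(13325/4000) = 1.2033; ln(13325/7000) = 0.6437; ln(13325/11000) = 0.1917; ln(13325/12000) = 0.1047.
W = 4.040056 / 10 = 0.404.

0.404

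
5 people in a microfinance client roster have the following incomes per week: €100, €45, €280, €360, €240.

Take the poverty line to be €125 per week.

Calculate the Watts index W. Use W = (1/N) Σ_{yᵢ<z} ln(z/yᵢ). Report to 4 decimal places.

Incomes under z: €45, €100 (q = 2 of N = 5).
Log gaps: ln(125/45) = 1.0217; ln(125/100) = 0.2231.
W = 1.244795 / 5 = 0.2490.

0.2490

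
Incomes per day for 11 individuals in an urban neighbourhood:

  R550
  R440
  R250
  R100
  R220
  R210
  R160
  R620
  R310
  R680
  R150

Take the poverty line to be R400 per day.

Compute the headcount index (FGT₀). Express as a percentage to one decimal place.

7 of the 11 individuals have income below R400.
H = 7/11 = 63.6%.

63.6%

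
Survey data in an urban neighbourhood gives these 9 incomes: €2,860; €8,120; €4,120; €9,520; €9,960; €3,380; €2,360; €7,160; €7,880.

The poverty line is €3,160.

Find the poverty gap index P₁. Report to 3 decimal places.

0.039

Incomes under z: €2,360, €2,860 (q = 2 of N = 9).
Shortfall ratios: (3160−2360)/3160 = 0.2532; (3160−2860)/3160 = 0.0949.
Sum of shortfalls = 0.348101; P₁ averages over all N: 0.348101 / 9 = 0.039.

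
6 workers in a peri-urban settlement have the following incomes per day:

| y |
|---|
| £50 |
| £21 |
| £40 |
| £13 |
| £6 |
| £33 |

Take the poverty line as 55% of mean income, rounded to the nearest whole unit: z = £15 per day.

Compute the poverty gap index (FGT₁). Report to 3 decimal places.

0.122

Poor units: £6, £13 (q = 2 of N = 6).
Normalized shortfalls: (15−6)/15 = 0.6000; (15−13)/15 = 0.1333.
Σ = 0.733333. Dividing by the full population N = 6 gives P₁ = 0.122.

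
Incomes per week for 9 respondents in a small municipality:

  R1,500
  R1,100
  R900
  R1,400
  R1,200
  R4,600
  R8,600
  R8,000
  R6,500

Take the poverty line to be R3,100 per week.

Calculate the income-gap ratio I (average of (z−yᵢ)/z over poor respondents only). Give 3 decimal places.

0.606

Incomes under z: R900, R1,100, R1,200, R1,400, R1,500 (q = 5 of N = 9).
Relative gaps: 0.7097, 0.6452, 0.6129, 0.5484, 0.5161; sum = 3.032258.
The income-gap ratio divides by q (the poor only): 3.032258 / 5 = 0.606.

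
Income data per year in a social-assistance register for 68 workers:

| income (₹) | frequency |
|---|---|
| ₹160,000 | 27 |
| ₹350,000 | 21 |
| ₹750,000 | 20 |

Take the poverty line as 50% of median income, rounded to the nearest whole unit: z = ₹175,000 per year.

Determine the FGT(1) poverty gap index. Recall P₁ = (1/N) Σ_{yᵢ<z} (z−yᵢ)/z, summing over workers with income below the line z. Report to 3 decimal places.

0.034

Below the line: 27×₹160,000 (q = 27 of N = 68).
Normalized shortfalls: (175000−160000)/175000 = 0.0857 (×27).
Σ = 2.314286. Dividing by the full population N = 68 gives P₁ = 0.034.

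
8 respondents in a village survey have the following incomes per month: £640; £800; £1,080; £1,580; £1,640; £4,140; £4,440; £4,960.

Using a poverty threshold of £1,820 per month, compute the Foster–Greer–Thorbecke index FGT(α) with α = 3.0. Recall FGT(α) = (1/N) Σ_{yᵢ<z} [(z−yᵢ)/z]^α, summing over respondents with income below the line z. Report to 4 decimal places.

Poor units: £640, £800, £1,080, £1,580, £1,640 (q = 5 of N = 8).
Relative gaps: (1820−640)/1820 = 0.6484; (1820−800)/1820 = 0.5604; (1820−1080)/1820 = 0.4066; (1820−1580)/1820 = 0.1319; (1820−1640)/1820 = 0.0989.
Raised to α = 3.0: 0.27254; 0.17603; 0.06722; 0.00229; 0.00097.
Sum = 0.519049; FGT(3.0) = 0.519049 / 8 = 0.0649.

0.0649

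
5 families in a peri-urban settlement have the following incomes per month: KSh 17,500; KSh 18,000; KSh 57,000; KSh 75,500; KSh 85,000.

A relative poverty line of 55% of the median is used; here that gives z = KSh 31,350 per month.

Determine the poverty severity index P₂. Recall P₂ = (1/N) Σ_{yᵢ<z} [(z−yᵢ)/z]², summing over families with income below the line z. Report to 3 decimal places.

Poor units: KSh 17,500, KSh 18,000 (q = 2 of N = 5).
Relative gaps: (31350−17500)/31350 = 0.4418; (31350−18000)/31350 = 0.4258.
Squared: 0.1952; 0.1813.
Sum = 0.376513; P₂ = 0.376513 / 5 = 0.075.

0.075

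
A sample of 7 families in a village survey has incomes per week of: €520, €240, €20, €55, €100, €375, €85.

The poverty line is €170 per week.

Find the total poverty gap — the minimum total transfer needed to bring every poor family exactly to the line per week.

Below z: €20, €55, €85, €100 (q = 4 of N = 7).
Individual gaps: 170−20 = 150; 170−55 = 115; 170−85 = 85; 170−100 = 70.
Aggregate gap = €420.

€420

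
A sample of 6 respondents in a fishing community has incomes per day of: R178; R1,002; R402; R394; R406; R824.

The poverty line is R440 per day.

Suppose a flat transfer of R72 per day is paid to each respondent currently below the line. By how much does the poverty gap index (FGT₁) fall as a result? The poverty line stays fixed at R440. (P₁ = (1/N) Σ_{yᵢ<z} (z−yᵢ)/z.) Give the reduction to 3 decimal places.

0.072

Before: below the line — R178, R394, R402, R406; poverty gap index (FGT₁) = 0.14394.
After the R72 transfer: below the line — R250; poverty gap index (FGT₁) = 0.07197.
Reduction = 0.14394 − 0.07197 = 0.072.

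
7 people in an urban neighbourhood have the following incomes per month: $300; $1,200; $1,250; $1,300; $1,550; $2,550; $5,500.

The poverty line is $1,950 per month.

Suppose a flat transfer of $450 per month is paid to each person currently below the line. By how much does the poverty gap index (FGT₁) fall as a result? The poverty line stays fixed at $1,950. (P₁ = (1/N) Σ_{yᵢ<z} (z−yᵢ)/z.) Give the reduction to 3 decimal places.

Before: below the line — $300, $1,200, $1,250, $1,300, $1,550; poverty gap index (FGT₁) = 0.30403.
After the $450 transfer: below the line — $750, $1,650, $1,700, $1,750; poverty gap index (FGT₁) = 0.14286.
Reduction = 0.30403 − 0.14286 = 0.161.

0.161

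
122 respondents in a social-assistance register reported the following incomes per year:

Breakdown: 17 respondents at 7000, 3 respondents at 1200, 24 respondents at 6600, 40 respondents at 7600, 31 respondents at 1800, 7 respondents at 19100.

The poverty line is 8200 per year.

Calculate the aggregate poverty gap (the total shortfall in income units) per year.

Below z: 3×1200, 31×1800, 24×6600, 17×7000, 40×7600 (q = 115 of N = 122).
Individual gaps: 3×(8200−1200) = 21000; 31×(8200−1800) = 198400; 24×(8200−6600) = 38400; 17×(8200−7000) = 20400; 40×(8200−7600) = 24000.
Aggregate gap = 302200.

302200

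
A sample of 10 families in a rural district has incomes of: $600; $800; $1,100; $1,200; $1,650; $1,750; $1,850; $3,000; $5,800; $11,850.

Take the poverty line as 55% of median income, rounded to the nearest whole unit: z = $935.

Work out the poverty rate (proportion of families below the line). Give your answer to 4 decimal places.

2 of the 10 families have income below $935.
H = 2/10 = 0.2000.

0.2000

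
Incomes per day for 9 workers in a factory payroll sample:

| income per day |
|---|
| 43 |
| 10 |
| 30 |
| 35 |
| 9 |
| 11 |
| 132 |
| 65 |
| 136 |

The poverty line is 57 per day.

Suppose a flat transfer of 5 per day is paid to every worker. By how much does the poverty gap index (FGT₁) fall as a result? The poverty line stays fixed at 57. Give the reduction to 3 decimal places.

0.058

Before: below the line — 9, 10, 11, 30, 35, 43; poverty gap index (FGT₁) = 0.39766.
After the 5 transfer: below the line — 14, 15, 16, 35, 40, 48; poverty gap index (FGT₁) = 0.33918.
Reduction = 0.39766 − 0.33918 = 0.058.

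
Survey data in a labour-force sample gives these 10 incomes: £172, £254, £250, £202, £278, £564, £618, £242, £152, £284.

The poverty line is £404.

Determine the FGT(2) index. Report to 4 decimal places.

0.1598

Poor units: £152, £172, £202, £242, £250, £254, £278, £284 (q = 8 of N = 10).
Shortfall ratios: (404−152)/404 = 0.6238; (404−172)/404 = 0.5743; (404−202)/404 = 0.5000; (404−242)/404 = 0.4010; (404−250)/404 = 0.3812; (404−254)/404 = 0.3713; (404−278)/404 = 0.3119; (404−284)/404 = 0.2970.
Squared: 0.3891; 0.3298; 0.2500; 0.1608; 0.1453; 0.1379; 0.0973; 0.0882.
Sum = 1.598299; P₂ = 1.598299 / 10 = 0.1598.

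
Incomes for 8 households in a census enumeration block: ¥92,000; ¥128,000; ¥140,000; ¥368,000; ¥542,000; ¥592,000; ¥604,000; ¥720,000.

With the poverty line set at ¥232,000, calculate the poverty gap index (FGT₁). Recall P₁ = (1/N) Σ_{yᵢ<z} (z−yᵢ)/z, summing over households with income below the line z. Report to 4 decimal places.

0.1810

Incomes under z: ¥92,000, ¥128,000, ¥140,000 (q = 3 of N = 8).
Shortfall ratios: (232000−92000)/232000 = 0.6034; (232000−128000)/232000 = 0.4483; (232000−140000)/232000 = 0.3966.
Sum of shortfalls = 1.448276; P₁ averages over all N: 1.448276 / 8 = 0.1810.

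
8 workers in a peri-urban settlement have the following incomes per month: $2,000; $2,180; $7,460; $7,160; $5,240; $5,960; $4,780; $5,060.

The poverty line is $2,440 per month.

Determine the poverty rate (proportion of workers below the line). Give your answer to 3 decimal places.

2 of the 8 workers have income below $2,440.
H = 2/8 = 0.250.

0.250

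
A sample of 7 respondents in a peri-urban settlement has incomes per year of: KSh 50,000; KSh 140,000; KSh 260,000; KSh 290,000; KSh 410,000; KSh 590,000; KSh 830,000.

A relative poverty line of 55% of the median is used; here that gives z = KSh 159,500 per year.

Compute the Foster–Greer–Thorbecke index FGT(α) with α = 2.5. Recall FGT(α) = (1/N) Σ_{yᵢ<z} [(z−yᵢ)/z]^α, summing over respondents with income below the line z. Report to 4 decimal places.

0.0565

Poor units: KSh 50,000, KSh 140,000 (q = 2 of N = 7).
Shortfall ratios: (159500−50000)/159500 = 0.6865; (159500−140000)/159500 = 0.1223.
Raised to α = 2.5: 0.39051; 0.00523.
Sum = 0.395737; FGT(2.5) = 0.395737 / 7 = 0.0565.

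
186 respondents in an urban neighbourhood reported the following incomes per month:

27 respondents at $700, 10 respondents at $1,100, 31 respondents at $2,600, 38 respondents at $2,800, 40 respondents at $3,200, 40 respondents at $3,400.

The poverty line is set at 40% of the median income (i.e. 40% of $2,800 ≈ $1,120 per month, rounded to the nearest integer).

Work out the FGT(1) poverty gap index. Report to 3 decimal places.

0.055

Below the line: 27×$700, 10×$1,100 (q = 37 of N = 186).
Normalized shortfalls: (1120−700)/1120 = 0.3750 (×27); (1120−1100)/1120 = 0.0179 (×10).
Σ = 10.303571. Dividing by the full population N = 186 gives P₁ = 0.055.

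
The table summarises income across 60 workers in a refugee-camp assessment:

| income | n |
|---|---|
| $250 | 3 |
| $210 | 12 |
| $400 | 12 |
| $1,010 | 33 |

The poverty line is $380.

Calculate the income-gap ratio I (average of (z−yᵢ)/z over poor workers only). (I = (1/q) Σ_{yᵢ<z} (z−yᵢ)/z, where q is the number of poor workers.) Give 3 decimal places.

0.426

Incomes under z: 12×$210, 3×$250 (q = 15 of N = 60).
Shortfall ratios (z−y)/z: 0.4474 (×12), 0.3421 (×3); sum = 6.394737.
I averages over the q = 15 poor units only: 6.394737 / 15 = 0.426.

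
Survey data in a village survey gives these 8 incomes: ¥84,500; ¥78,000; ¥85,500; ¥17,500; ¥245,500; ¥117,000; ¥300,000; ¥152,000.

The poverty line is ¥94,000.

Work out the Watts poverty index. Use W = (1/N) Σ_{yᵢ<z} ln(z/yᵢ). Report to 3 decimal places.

Below z: ¥17,500, ¥78,000, ¥84,500, ¥85,500 (q = 4 of N = 8).
ln(z/y) terms: ln(94000/17500) = 1.6811; ln(94000/78000) = 0.1866; ln(94000/84500) = 0.1065; ln(94000/85500) = 0.0948.
W = 2.069002 / 8 = 0.259.

0.259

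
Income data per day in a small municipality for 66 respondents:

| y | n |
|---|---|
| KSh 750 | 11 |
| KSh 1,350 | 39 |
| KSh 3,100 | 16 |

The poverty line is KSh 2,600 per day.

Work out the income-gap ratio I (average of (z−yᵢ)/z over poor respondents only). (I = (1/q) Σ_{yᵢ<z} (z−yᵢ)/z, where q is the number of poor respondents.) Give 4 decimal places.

Below z: 11×KSh 750, 39×KSh 1,350 (q = 50 of N = 66).
Relative gaps: 0.7115 (×11), 0.4808 (×39); sum = 26.576923.
The income-gap ratio divides by q (the poor only): 26.576923 / 50 = 0.5315.

0.5315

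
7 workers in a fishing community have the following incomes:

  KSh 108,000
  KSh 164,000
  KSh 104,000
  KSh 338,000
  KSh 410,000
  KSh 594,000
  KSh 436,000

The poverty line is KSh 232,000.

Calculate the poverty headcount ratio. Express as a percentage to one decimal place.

42.9%

3 of the 7 workers have income below KSh 232,000.
H = 3/7 = 42.9%.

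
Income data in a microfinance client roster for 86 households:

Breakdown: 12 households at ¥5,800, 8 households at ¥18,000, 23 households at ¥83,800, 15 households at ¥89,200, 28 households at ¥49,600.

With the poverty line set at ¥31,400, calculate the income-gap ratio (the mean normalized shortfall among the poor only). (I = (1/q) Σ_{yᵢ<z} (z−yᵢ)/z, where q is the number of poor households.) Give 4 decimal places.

Incomes under z: 12×¥5,800, 8×¥18,000 (q = 20 of N = 86).
Shortfall ratios (z−y)/z: 0.8153 (×12), 0.4268 (×8); sum = 13.197452.
The income-gap ratio divides by q (the poor only): 13.197452 / 20 = 0.6599.

0.6599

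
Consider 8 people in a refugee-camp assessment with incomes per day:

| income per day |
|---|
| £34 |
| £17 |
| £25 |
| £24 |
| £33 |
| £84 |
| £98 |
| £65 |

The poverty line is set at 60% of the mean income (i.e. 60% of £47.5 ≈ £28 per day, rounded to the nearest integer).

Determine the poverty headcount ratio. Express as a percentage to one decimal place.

3 of the 8 people have income below £28.
H = 3/8 = 37.5%.

37.5%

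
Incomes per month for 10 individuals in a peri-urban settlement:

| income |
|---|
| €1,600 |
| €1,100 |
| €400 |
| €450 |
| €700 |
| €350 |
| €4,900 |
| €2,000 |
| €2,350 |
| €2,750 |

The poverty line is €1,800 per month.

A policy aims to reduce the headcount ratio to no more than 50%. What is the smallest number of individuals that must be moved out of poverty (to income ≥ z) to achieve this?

6 of the 10 individuals are poor, so H = 6/10 = 0.600.
A headcount ratio of at most 50% allows at most ⌊0.50 × 10⌋ = 5 poor individuals.
So at least 6 − 5 = 1 must be lifted.

1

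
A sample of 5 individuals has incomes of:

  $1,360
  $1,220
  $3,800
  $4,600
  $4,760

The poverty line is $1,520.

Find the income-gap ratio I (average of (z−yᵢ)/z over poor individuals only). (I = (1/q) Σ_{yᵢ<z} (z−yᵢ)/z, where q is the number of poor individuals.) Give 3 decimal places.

Poor units: $1,220, $1,360 (q = 2 of N = 5).
Relative gaps: 0.1974, 0.1053; sum = 0.302632.
I averages over the q = 2 poor units only: 0.302632 / 2 = 0.151.

0.151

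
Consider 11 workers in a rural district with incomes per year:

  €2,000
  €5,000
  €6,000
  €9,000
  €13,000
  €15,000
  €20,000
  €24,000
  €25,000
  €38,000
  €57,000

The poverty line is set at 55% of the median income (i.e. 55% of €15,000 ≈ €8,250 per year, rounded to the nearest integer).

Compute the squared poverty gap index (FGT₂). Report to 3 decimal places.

Poor units: €2,000, €5,000, €6,000 (q = 3 of N = 11).
Normalized shortfalls: (8250−2000)/8250 = 0.7576; (8250−5000)/8250 = 0.3939; (8250−6000)/8250 = 0.2727.
Squared: 0.5739; 0.1552; 0.0744.
Sum = 0.803489; P₂ = 0.803489 / 11 = 0.073.

0.073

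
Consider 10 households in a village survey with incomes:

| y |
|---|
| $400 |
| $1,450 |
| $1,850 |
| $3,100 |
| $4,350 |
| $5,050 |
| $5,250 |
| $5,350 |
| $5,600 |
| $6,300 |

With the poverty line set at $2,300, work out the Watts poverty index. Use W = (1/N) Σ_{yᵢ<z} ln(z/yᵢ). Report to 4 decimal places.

Below z: $400, $1,450, $1,850 (q = 3 of N = 10).
ln(z/y) terms: ln(2300/400) = 1.7492; ln(2300/1450) = 0.4613; ln(2300/1850) = 0.2177.
W = 2.428269 / 10 = 0.2428.

0.2428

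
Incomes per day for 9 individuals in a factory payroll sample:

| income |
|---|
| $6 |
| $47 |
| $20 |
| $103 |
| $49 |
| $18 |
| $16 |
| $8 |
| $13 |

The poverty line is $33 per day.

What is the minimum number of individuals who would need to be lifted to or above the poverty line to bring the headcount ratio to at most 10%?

6

Currently q = 6 of N = 9 are below the line (H = 0.667).
A headcount ratio of at most 10% allows at most ⌊0.10 × 9⌋ = 0 poor individuals.
So at least 6 − 0 = 6 must be lifted.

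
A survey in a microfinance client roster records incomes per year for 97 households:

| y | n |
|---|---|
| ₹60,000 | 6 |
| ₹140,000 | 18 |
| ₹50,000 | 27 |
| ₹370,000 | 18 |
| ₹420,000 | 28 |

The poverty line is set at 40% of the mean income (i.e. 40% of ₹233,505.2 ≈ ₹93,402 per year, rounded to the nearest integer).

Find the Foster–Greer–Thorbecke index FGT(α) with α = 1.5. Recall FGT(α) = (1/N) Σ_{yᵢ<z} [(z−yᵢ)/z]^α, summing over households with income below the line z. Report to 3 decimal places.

Below z: 27×₹50,000, 6×₹60,000 (q = 33 of N = 97).
Normalized shortfalls: (93402−50000)/93402 = 0.4647 (×27); (93402−60000)/93402 = 0.3576 (×6).
Raised to α = 1.5: 0.31676 (×27); 0.21386 (×6).
Sum = 9.835665; FGT(1.5) = 9.835665 / 97 = 0.101.

0.101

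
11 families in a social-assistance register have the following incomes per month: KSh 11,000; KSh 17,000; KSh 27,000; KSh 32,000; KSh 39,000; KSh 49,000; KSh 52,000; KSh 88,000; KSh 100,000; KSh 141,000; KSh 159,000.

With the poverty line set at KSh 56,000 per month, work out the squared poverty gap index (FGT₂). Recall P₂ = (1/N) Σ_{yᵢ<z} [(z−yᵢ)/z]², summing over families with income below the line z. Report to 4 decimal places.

0.1541

Below z: KSh 11,000, KSh 17,000, KSh 27,000, KSh 32,000, KSh 39,000, KSh 49,000, KSh 52,000 (q = 7 of N = 11).
Shortfall ratios: (56000−11000)/56000 = 0.8036; (56000−17000)/56000 = 0.6964; (56000−27000)/56000 = 0.5179; (56000−32000)/56000 = 0.4286; (56000−39000)/56000 = 0.3036; (56000−49000)/56000 = 0.1250; (56000−52000)/56000 = 0.0714.
Squared: 0.6457; 0.4850; 0.2682; 0.1837; 0.0922; 0.0156; 0.0051.
Sum = 1.695472; P₂ = 1.695472 / 11 = 0.1541.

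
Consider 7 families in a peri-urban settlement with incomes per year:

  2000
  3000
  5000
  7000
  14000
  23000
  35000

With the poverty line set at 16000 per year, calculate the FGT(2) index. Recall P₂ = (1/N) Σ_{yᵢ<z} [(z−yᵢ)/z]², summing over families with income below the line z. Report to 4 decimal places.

Below z: 2000, 3000, 5000, 7000, 14000 (q = 5 of N = 7).
Normalized shortfalls: (16000−2000)/16000 = 0.8750; (16000−3000)/16000 = 0.8125; (16000−5000)/16000 = 0.6875; (16000−7000)/16000 = 0.5625; (16000−14000)/16000 = 0.1250.
Squared: 0.7656; 0.6602; 0.4727; 0.3164; 0.0156.
Sum = 2.230469; P₂ = 2.230469 / 7 = 0.3186.

0.3186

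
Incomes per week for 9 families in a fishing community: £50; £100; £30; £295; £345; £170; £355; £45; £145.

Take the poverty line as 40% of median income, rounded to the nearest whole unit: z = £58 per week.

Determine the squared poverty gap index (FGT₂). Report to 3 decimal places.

0.034

Below z: £30, £45, £50 (q = 3 of N = 9).
Shortfall ratios: (58−30)/58 = 0.4828; (58−45)/58 = 0.2241; (58−50)/58 = 0.1379.
Squared: 0.2331; 0.0502; 0.0190.
Sum = 0.302319; P₂ = 0.302319 / 9 = 0.034.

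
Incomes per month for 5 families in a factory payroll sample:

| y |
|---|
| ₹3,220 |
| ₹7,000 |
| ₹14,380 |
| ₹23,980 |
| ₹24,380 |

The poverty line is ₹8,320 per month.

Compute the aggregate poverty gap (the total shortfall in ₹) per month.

Below the line: ₹3,220, ₹7,000 (q = 2 of N = 5).
Individual gaps: 8320−3220 = 5100; 8320−7000 = 1320.
Aggregate gap = ₹6,420.

₹6,420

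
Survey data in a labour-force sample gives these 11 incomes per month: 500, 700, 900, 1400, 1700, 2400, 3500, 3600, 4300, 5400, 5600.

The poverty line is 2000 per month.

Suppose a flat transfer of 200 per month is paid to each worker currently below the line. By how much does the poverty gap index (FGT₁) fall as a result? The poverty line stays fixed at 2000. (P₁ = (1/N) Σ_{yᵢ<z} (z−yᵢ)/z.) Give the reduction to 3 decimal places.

0.045

Before: below the line — 500, 700, 900, 1400, 1700; poverty gap index (FGT₁) = 0.21818.
After the 200 transfer: below the line — 700, 900, 1100, 1600, 1900; poverty gap index (FGT₁) = 0.17273.
Reduction = 0.21818 − 0.17273 = 0.045.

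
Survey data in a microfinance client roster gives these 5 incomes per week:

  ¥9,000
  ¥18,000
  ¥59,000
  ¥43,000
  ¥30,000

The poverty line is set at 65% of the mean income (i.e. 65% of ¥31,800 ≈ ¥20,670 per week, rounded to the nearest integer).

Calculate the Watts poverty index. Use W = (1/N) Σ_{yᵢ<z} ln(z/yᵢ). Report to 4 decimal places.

0.1940

Below the line: ¥9,000, ¥18,000 (q = 2 of N = 5).
Log gaps: ln(20670/9000) = 0.8315; ln(20670/18000) = 0.1383.
W = 0.969770 / 5 = 0.1940.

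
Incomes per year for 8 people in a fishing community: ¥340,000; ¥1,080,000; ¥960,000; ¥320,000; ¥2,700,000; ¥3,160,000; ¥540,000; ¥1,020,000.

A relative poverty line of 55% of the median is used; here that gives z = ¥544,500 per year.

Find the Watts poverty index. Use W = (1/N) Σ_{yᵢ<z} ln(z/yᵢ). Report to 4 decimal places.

Incomes under z: ¥320,000, ¥340,000, ¥540,000 (q = 3 of N = 8).
Log shortfalls: ln(544500/320000) = 0.5315; ln(544500/340000) = 0.4709; ln(544500/540000) = 0.0083.
W = 1.010768 / 8 = 0.1263.

0.1263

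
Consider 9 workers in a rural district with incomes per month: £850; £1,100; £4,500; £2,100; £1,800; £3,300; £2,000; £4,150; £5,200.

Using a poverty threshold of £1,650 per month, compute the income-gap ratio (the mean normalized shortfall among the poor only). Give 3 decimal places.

Poor units: £850, £1,100 (q = 2 of N = 9).
Shortfall ratios (z−y)/z: 0.4848, 0.3333; sum = 0.818182.
The income-gap ratio divides by q (the poor only): 0.818182 / 2 = 0.409.

0.409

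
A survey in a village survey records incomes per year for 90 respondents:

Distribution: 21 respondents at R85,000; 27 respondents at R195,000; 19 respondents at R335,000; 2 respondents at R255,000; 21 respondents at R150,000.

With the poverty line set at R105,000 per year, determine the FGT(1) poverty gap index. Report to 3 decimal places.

0.044

Incomes under z: 21×R85,000 (q = 21 of N = 90).
Normalized shortfalls: (105000−85000)/105000 = 0.1905 (×21).
Σ = 4.000000. Dividing by the full population N = 90 gives P₁ = 0.044.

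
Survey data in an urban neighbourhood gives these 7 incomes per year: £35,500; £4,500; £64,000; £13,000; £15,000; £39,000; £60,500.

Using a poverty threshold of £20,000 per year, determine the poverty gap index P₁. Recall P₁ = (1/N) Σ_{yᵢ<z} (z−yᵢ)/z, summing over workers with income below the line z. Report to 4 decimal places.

Below the line: £4,500, £13,000, £15,000 (q = 3 of N = 7).
Shortfall ratios: (20000−4500)/20000 = 0.7750; (20000−13000)/20000 = 0.3500; (20000−15000)/20000 = 0.2500.
Sum of shortfalls = 1.375000; P₁ averages over all N: 1.375000 / 7 = 0.1964.

0.1964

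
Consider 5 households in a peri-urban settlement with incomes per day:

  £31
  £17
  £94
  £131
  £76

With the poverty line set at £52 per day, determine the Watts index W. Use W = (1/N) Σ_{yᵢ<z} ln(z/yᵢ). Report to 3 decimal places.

Below z: £17, £31 (q = 2 of N = 5).
Log shortfalls: ln(52/17) = 1.1180; ln(52/31) = 0.5173.
W = 1.635287 / 5 = 0.327.

0.327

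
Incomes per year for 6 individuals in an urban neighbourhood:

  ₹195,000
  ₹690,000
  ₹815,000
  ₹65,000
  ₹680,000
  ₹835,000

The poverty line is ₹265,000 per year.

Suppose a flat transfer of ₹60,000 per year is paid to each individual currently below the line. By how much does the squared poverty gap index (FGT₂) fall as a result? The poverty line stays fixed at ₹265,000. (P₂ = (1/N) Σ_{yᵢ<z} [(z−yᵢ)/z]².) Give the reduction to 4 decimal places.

Before: below the line — ₹65,000, ₹195,000; squared poverty gap index (FGT₂) = 0.106562.
After the ₹60,000 transfer: below the line — ₹125,000, ₹255,000; squared poverty gap index (FGT₂) = 0.046754.
Reduction = 0.106562 − 0.046754 = 0.0598.

0.0598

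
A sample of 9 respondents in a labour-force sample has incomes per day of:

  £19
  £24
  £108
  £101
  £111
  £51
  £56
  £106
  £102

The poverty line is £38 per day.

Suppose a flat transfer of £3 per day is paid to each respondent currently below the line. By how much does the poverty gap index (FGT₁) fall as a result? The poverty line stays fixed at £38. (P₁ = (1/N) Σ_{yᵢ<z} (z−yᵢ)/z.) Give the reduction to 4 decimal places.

0.0175

Before: below the line — £19, £24; poverty gap index (FGT₁) = 0.096491.
After the £3 transfer: below the line — £22, £27; poverty gap index (FGT₁) = 0.078947.
Reduction = 0.096491 − 0.078947 = 0.0175.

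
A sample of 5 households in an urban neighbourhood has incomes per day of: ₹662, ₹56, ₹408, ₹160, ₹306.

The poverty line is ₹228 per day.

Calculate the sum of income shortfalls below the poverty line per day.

₹240

Incomes under z: ₹56, ₹160 (q = 2 of N = 5).
Individual gaps: 228−56 = 172; 228−160 = 68.
Aggregate gap = ₹240.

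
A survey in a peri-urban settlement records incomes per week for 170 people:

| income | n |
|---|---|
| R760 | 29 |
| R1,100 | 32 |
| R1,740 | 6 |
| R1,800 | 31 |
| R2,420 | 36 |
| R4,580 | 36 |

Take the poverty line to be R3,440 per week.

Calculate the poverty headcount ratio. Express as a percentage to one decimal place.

134 of the 170 people have income below R3,440.
H = 134/170 = 78.8%.

78.8%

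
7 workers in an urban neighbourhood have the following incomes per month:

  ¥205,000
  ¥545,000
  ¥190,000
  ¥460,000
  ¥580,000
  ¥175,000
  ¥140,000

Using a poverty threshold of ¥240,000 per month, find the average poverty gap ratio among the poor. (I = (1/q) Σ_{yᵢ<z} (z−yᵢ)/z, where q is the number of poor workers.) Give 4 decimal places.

Below the line: ¥140,000, ¥175,000, ¥190,000, ¥205,000 (q = 4 of N = 7).
Shortfall ratios (z−y)/z: 0.4167, 0.2708, 0.2083, 0.1458; sum = 1.041667.
The income-gap ratio divides by q (the poor only): 1.041667 / 4 = 0.2604.

0.2604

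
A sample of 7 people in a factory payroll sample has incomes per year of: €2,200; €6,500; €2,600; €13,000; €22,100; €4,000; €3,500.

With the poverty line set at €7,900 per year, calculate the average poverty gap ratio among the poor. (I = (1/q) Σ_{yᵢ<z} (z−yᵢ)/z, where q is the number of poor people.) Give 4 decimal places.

Below the line: €2,200, €2,600, €3,500, €4,000, €6,500 (q = 5 of N = 7).
Shortfall ratios (z−y)/z: 0.7215, 0.6709, 0.5570, 0.4937, 0.1772; sum = 2.620253.
I averages over the q = 5 poor units only: 2.620253 / 5 = 0.5241.

0.5241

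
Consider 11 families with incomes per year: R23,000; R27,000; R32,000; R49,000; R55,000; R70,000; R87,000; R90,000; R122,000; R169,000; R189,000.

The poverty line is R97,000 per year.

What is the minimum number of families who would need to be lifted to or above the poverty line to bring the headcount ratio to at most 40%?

4

Currently q = 8 of N = 11 are below the line (H = 0.727).
A headcount ratio of at most 40% allows at most ⌊0.40 × 11⌋ = 4 poor families.
So at least 8 − 4 = 4 must be lifted.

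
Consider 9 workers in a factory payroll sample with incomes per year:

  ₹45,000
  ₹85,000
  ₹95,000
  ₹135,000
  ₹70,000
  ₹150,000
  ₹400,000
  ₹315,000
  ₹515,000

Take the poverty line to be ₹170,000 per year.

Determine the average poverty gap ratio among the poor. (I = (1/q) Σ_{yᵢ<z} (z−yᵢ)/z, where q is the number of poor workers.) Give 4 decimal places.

Incomes under z: ₹45,000, ₹70,000, ₹85,000, ₹95,000, ₹135,000, ₹150,000 (q = 6 of N = 9).
Shortfall ratios (z−y)/z: 0.7353, 0.5882, 0.5000, 0.4412, 0.2059, 0.1176; sum = 2.588235.
The income-gap ratio divides by q (the poor only): 2.588235 / 6 = 0.4314.

0.4314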